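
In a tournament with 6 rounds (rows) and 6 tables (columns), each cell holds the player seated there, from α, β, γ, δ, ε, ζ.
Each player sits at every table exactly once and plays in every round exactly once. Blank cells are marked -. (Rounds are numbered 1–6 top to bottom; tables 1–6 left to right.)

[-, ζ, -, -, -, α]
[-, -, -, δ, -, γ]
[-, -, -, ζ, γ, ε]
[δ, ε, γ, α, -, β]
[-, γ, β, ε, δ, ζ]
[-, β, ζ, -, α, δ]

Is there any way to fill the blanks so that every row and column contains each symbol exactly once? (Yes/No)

No round or table among the givens repeats a symbol, and propagating forced cells runs into no contradiction.
One valid completion exists (for instance, γ ζ δ β ε α / ζ α ε δ β γ / β δ α ζ γ ε / δ ε γ α ζ β / α γ β ε δ ζ / ε β ζ γ α δ).

Yes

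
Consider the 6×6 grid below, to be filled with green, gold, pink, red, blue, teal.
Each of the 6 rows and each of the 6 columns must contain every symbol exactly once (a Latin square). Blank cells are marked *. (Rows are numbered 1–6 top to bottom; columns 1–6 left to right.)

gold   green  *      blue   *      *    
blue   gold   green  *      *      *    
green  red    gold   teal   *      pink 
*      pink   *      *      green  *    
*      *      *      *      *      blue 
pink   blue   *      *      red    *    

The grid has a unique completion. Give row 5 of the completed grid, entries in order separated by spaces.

red teal pink green gold blue

Row 5, column 2: row 5 has {blue} and column 2 has {green, gold, pink, red, blue}, leaving only teal.
Row 5, column 1: row 5 has {blue, teal} and column 1 has {green, gold, pink, blue}, leaving only red.
Row 5, column 3: row 5 has {red, blue, teal} and column 3 has {green, gold}, leaving only pink.
Row 5, column 5: row 5 has {pink, red, blue, teal} and column 5 has {green, red}, leaving only gold.
Row 5, column 4: row 5 has {gold, pink, red, blue, teal} and column 4 has {blue, teal}, leaving only green.
So row 5 reads: red teal pink green gold blue.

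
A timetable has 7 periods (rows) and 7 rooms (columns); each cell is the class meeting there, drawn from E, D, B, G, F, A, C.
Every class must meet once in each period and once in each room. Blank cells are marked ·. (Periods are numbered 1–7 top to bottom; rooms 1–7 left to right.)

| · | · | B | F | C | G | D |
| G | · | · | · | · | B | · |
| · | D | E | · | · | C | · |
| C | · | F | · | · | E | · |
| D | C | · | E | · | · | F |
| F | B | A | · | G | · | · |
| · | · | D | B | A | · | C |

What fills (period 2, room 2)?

Period 2, room 3: period 2 has {B, G} and room 3 has {E, D, B, F, A}, leaving only C.
Period 5, room 3: period 5 has {E, D, F, C} and room 3 has {E, D, B, F, A, C}, leaving only G.
Period 5, room 5: period 5 has {E, D, G, F, C} and room 5 has {G, A, C}, leaving only B.
Period 3, room 5: period 3 has {E, D, C} and room 5 has {B, G, A, C}, leaving only F.
Period 4, room 5: period 4 has {E, F, C} and room 5 has {B, G, F, A, C}, leaving only D.
Period 2, room 5: period 2 has {B, G, C} and room 5 has {D, B, G, F, A, C}, leaving only E.
Period 2, room 7: period 2 has {E, B, G, C} and room 7 has {D, F, C}, leaving only A.
Period 2 already has {E, B, G, A, C} and room 2 already has {D, B, C}, so period 2, room 2 must be F.

F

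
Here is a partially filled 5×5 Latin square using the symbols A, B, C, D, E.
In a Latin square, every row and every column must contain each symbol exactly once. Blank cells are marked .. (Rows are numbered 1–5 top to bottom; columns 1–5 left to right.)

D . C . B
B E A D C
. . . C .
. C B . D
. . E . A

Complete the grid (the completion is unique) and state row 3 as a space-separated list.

A B D C E

Row 3, column 3: row 3 has {C} and column 3 has {A, B, C, E}, leaving only D.
Row 3, column 5: row 3 has {C, D} and column 5 has {A, B, C, D}, leaving only E.
Row 3, column 1: row 3 has {C, D, E} and column 1 has {B, D}, leaving only A.
Row 3, column 2: row 3 has {A, C, D, E} and column 2 has {C, E}, leaving only B.
So row 3 reads: A B D C E.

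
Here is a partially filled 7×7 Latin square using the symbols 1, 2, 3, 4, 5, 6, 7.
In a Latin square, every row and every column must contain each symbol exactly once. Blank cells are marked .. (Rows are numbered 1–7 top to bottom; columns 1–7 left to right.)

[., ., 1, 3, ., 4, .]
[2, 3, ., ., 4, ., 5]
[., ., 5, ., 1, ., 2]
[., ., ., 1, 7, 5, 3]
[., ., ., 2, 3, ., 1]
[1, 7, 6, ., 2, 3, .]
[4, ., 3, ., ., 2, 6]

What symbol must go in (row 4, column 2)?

Row 1, column 7: row 1 has {1, 3, 4} and column 7 has {1, 2, 3, 5, 6}, leaving only 7.
Row 2, column 3: row 2 has {2, 3, 4, 5} and column 3 has {1, 3, 5, 6}, leaving only 7.
Row 2, column 4: row 2 has {2, 3, 4, 5, 7} and column 4 has {1, 2, 3}, leaving only 6.
Row 2, column 6: row 2 has {2, 3, 4, 5, 6, 7} and column 6 has {2, 3, 4, 5}, leaving only 1.
Row 4, column 1: row 4 has {1, 3, 5, 7} and column 1 has {1, 2, 4}, leaving only 6.
Row 1, column 1: row 1 has {1, 3, 4, 7} and column 1 has {1, 2, 4, 6}, leaving only 5.
Row 1, column 5: row 1 has {1, 3, 4, 5, 7} and column 5 has {1, 2, 3, 4, 7}, leaving only 6.
Row 1, column 2: row 1 has {1, 3, 4, 5, 6, 7} and column 2 has {3, 7}, leaving only 2.
Row 4 already has {1, 3, 5, 6, 7} and column 2 already has {2, 3, 7}, so row 4, column 2 must be 4.

4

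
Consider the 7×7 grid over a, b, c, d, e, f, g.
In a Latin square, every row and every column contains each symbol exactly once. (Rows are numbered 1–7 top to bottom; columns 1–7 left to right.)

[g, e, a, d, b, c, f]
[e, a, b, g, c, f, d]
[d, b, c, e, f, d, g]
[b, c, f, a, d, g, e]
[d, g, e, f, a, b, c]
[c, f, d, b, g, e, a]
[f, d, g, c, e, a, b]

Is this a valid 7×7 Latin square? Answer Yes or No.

Column 1 contains d twice (at rows 3 and 5), so it is not a permutation.

No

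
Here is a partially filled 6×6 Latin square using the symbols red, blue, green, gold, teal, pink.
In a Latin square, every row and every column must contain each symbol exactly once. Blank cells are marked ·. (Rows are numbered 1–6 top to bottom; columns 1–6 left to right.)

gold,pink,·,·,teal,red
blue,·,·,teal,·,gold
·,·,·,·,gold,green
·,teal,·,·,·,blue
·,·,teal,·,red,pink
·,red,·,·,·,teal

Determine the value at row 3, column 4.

Row 2, column 2: row 2 has {blue, gold, teal} and column 2 has {red, teal, pink}, leaving only green.
Row 2, column 5: row 2 has {blue, green, gold, teal} and column 5 has {red, gold, teal}, leaving only pink.
Row 2, column 3: row 2 has {blue, green, gold, teal, pink} and column 3 has {teal}, leaving only red.
Row 3, column 2: row 3 has {green, gold} and column 2 has {red, green, teal, pink}, leaving only blue.
Row 3, column 3: row 3 has {blue, green, gold} and column 3 has {red, teal}, leaving only pink.
Row 3 already has {blue, green, gold, pink} and column 4 already has {teal}, so row 3, column 4 must be red.

red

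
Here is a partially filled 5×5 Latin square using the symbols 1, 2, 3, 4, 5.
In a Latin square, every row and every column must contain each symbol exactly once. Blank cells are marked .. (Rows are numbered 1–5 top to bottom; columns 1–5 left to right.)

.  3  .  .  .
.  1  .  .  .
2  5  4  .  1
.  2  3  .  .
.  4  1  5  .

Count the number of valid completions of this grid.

3

Row 1, column 1: eliminating its row and column leaves {1, 4, 5}.
Row 1, column 3: eliminating its row and column leaves {2, 5}.
Row 1, column 4: eliminating its row and column leaves {1, 2, 4}.
Row 1, column 5: eliminating its row and column leaves {2, 4, 5}.
Row 2, column 1: eliminating its row and column leaves {3, 4, 5}.
Row 2, column 3: eliminating its row and column leaves {2, 5}.
Row 2, column 4: eliminating its row and column leaves {2, 3, 4}.
Row 2, column 5: eliminating its row and column leaves {2, 3, 4, 5}.
Row 3, column 4: eliminating its row and column leaves {3}.
Row 4, column 1: eliminating its row and column leaves {1, 4, 5}.
Row 4, column 4: eliminating its row and column leaves {1, 4}.
Row 4, column 5: eliminating its row and column leaves {4, 5}.
Row 5, column 1: eliminating its row and column leaves {3}.
Row 5, column 5: eliminating its row and column leaves {2, 3}.
Enumerating the assignments across these blanks that avoid any row or column repeat gives 3 completions.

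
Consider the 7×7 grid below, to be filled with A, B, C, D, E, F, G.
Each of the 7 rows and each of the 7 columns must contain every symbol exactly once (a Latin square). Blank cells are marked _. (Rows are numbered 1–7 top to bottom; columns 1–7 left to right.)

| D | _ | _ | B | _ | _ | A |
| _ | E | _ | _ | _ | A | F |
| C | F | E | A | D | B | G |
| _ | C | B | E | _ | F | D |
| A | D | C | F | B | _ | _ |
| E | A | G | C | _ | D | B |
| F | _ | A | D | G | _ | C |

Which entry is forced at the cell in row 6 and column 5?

Row 6 already has {A, B, C, D, E, G} and column 5 already has {B, D, G}, so row 6, column 5 must be F.

F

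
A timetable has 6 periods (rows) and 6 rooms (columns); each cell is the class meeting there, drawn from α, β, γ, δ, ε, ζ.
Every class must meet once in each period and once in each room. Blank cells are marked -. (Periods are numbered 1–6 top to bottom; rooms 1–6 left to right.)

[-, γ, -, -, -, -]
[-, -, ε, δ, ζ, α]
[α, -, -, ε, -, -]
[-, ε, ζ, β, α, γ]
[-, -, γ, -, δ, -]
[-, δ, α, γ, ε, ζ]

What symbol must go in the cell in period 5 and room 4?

ζ

Period 1, room 5: period 1 has {γ} and room 5 has {α, δ, ε, ζ}, leaving only β.
Period 1, room 3: period 1 has {β, γ} and room 3 has {α, γ, ε, ζ}, leaving only δ.
Period 1, room 6: period 1 has {β, γ, δ} and room 6 has {α, γ, ζ}, leaving only ε.
Period 1, room 1: period 1 has {β, γ, δ, ε} and room 1 has {α}, leaving only ζ.
Period 1, room 4: period 1 has {β, γ, δ, ε, ζ} and room 4 has {β, γ, δ, ε}, leaving only α.
Period 5 already has {γ, δ} and room 4 already has {α, β, γ, δ, ε}, so period 5, room 4 must be ζ.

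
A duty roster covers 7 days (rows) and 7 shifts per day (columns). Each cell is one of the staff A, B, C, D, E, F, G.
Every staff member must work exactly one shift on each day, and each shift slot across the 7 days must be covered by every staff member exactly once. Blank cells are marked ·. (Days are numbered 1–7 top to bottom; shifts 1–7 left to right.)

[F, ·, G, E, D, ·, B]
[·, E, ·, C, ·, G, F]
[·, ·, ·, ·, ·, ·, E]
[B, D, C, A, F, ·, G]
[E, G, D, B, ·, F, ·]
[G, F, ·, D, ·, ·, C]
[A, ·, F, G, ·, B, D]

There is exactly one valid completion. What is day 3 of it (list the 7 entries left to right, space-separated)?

Day 3, shift 4: day 3 has {E} and shift 4 has {A, B, C, D, E, G}, leaving only F.
Day 2, shift 1: day 2 has {C, E, F, G} and shift 1 has {A, B, E, F, G}, leaving only D.
Day 3, shift 1: day 3 has {E, F} and shift 1 has {A, B, D, E, F, G}, leaving only C.
Day 4, shift 6: day 4 has {A, B, C, D, F, G} and shift 6 has {B, F, G}, leaving only E.
Day 5, shift 7: day 5 has {B, D, E, F, G} and shift 7 has {B, C, D, E, F, G}, leaving only A.
Day 5, shift 5: day 5 has {A, B, D, E, F, G} and shift 5 has {D, F}, leaving only C.
Day 6, shift 6: day 6 has {C, D, F, G} and shift 6 has {B, E, F, G}, leaving only A.
Day 3, shift 6: day 3 has {C, E, F} and shift 6 has {A, B, E, F, G}, leaving only D.
Day 1, shift 6: day 1 has {B, D, E, F, G} and shift 6 has {A, B, D, E, F, G}, leaving only C.
Day 1, shift 2: day 1 has {B, C, D, E, F, G} and shift 2 has {D, E, F, G}, leaving only A.
Day 3, shift 2: day 3 has {C, D, E, F} and shift 2 has {A, D, E, F, G}, leaving only B.
Day 3, shift 3: day 3 has {B, C, D, E, F} and shift 3 has {C, D, F, G}, leaving only A.
Day 3, shift 5: day 3 has {A, B, C, D, E, F} and shift 5 has {C, D, F}, leaving only G.
So day 3 reads: C B A F G D E.

C B A F G D E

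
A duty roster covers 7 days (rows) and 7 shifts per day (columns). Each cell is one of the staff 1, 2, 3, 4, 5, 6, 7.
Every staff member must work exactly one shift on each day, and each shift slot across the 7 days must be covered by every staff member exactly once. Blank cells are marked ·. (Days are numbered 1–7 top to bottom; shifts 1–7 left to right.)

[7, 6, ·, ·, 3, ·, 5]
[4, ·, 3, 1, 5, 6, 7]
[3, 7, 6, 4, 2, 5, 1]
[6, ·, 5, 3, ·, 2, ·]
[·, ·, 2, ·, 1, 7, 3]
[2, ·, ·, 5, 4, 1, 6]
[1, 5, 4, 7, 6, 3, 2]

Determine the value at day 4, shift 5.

7

Day 4 already has {2, 3, 5, 6} and shift 5 already has {1, 2, 3, 4, 5, 6}, so day 4, shift 5 must be 7.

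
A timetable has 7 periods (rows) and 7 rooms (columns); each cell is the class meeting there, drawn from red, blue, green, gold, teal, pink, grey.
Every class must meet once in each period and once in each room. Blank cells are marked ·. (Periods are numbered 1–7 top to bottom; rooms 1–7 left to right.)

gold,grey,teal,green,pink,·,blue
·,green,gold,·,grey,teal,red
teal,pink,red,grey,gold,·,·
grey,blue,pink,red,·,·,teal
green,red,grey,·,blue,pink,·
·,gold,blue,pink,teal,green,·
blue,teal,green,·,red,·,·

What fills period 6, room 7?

grey

Period 6 already has {blue, green, gold, teal, pink} and room 7 already has {red, blue, teal}, so period 6, room 7 must be grey.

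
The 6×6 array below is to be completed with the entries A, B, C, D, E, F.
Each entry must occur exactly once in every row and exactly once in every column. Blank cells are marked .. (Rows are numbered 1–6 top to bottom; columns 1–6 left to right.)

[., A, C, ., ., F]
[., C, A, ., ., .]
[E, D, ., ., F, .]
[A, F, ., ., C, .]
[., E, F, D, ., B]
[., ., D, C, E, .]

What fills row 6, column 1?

F

Row 3, column 3: row 3 has {D, E, F} and column 3 has {A, C, D, F}, leaving only B.
Row 3, column 4: row 3 has {B, D, E, F} and column 4 has {C, D}, leaving only A.
Row 3, column 6: row 3 has {A, B, D, E, F} and column 6 has {B, F}, leaving only C.
Row 4, column 3: row 4 has {A, C, F} and column 3 has {A, B, C, D, F}, leaving only E.
Row 4, column 4: row 4 has {A, C, E, F} and column 4 has {A, C, D}, leaving only B.
Row 1, column 4: row 1 has {A, C, F} and column 4 has {A, B, C, D}, leaving only E.
Row 2, column 4: row 2 has {A, C} and column 4 has {A, B, C, D, E}, leaving only F.
Row 4, column 6: row 4 has {A, B, C, E, F} and column 6 has {B, C, F}, leaving only D.
Row 2, column 6: row 2 has {A, C, F} and column 6 has {B, C, D, F}, leaving only E.
Row 5, column 1: row 5 has {B, D, E, F} and column 1 has {A, E}, leaving only C.
Row 5, column 5: row 5 has {B, C, D, E, F} and column 5 has {C, E, F}, leaving only A.
Row 6, column 2: row 6 has {C, D, E} and column 2 has {A, C, D, E, F}, leaving only B.
Row 6 already has {B, C, D, E} and column 1 already has {A, C, E}, so row 6, column 1 must be F.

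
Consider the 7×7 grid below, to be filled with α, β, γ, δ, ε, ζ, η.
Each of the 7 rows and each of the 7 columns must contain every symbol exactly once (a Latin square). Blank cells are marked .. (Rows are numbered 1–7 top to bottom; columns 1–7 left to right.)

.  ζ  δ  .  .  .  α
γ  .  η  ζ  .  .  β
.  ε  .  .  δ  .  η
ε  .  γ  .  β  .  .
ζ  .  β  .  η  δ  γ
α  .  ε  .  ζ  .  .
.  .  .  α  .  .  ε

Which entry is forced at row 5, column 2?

α

Row 5 already has {β, γ, δ, ζ, η} and column 2 already has {ε, ζ}, so row 5, column 2 must be α.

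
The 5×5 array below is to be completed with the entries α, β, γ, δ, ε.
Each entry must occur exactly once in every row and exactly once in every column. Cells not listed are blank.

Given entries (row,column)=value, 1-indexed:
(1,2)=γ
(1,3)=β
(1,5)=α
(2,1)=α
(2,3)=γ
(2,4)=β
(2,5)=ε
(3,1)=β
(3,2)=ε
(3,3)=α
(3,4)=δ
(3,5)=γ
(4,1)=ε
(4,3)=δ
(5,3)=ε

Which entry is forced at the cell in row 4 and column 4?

Row 1, column 1: row 1 has {α, β, γ} and column 1 has {α, β, ε}, leaving only δ.
Row 1, column 4: row 1 has {α, β, γ, δ} and column 4 has {β, δ}, leaving only ε.
Row 2, column 2: row 2 has {α, β, γ, ε} and column 2 has {γ, ε}, leaving only δ.
Row 4, column 5: row 4 has {δ, ε} and column 5 has {α, γ, ε}, leaving only β.
Row 4, column 2: row 4 has {β, δ, ε} and column 2 has {γ, δ, ε}, leaving only α.
Row 4 already has {α, β, δ, ε} and column 4 already has {β, δ, ε}, so row 4, column 4 must be γ.

γ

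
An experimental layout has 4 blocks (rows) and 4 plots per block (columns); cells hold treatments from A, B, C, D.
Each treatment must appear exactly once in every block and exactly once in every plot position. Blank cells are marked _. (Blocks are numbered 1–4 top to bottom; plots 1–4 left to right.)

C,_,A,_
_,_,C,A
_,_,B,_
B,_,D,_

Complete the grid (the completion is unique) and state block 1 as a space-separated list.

Block 2, plot 1: block 2 has {A, C} and plot 1 has {B, C}, leaving only D.
Block 2, plot 2: block 2 has {A, C, D} and plot 2 has {}, leaving only B.
Block 1, plot 2: block 1 has {A, C} and plot 2 has {B}, leaving only D.
Block 1, plot 4: block 1 has {A, C, D} and plot 4 has {A}, leaving only B.
So block 1 reads: C D A B.

C D A B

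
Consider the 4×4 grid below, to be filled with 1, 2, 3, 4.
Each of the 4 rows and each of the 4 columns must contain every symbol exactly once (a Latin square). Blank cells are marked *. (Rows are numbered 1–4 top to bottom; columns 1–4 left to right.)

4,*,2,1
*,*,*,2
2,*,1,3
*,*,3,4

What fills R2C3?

4

Row 2 already has {2} and column 3 already has {1, 2, 3}, so row 2, column 3 must be 4.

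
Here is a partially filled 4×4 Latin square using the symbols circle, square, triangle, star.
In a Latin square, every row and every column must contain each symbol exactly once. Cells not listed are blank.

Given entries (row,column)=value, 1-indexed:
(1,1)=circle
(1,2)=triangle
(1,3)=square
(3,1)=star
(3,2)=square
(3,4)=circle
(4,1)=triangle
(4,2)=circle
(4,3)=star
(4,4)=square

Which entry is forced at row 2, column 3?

Row 1, column 4: row 1 has {circle, square, triangle} and column 4 has {circle, square}, leaving only star.
Row 2, column 1: row 2 has {} and column 1 has {circle, triangle, star}, leaving only square.
Row 2, column 2: row 2 has {square} and column 2 has {circle, square, triangle}, leaving only star.
Row 2, column 4: row 2 has {square, star} and column 4 has {circle, square, star}, leaving only triangle.
Row 2 already has {square, triangle, star} and column 3 already has {square, star}, so row 2, column 3 must be circle.

circle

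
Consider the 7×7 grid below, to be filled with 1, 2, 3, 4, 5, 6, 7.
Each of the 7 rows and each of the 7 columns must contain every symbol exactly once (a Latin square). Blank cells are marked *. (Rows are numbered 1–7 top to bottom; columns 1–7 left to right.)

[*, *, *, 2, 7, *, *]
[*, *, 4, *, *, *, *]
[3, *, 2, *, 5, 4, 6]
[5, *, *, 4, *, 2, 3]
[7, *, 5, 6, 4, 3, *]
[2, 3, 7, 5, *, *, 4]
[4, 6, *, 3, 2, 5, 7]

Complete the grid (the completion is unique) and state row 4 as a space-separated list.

Row 7, column 3: row 7 has {2, 3, 4, 5, 6, 7} and column 3 has {2, 4, 5, 7}, leaving only 1.
Row 4, column 3: row 4 has {2, 3, 4, 5} and column 3 has {1, 2, 4, 5, 7}, leaving only 6.
Row 4, column 5: row 4 has {2, 3, 4, 5, 6} and column 5 has {2, 4, 5, 7}, leaving only 1.
Row 4, column 2: row 4 has {1, 2, 3, 4, 5, 6} and column 2 has {3, 6}, leaving only 7.
So row 4 reads: 5 7 6 4 1 2 3.

5 7 6 4 1 2 3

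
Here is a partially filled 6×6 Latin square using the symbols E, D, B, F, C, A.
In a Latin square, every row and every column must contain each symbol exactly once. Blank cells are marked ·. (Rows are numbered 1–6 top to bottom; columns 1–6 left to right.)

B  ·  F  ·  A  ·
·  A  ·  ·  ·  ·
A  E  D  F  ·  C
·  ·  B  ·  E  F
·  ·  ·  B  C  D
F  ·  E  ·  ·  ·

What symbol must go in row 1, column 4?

D

Row 1, column 6: row 1 has {B, F, A} and column 6 has {D, F, C}, leaving only E.
Row 2, column 3: row 2 has {A} and column 3 has {E, D, B, F}, leaving only C.
Row 2, column 6: row 2 has {C, A} and column 6 has {E, D, F, C}, leaving only B.
Row 3, column 5: row 3 has {E, D, F, C, A} and column 5 has {E, C, A}, leaving only B.
Row 5, column 1: row 5 has {D, B, C} and column 1 has {B, F, A}, leaving only E.
Row 2, column 1: row 2 has {B, C, A} and column 1 has {E, B, F, A}, leaving only D.
Row 2, column 4: row 2 has {D, B, C, A} and column 4 has {B, F}, leaving only E.
Row 2, column 5: row 2 has {E, D, B, C, A} and column 5 has {E, B, C, A}, leaving only F.
Row 4, column 1: row 4 has {E, B, F} and column 1 has {E, D, B, F, A}, leaving only C.
Row 4, column 2: row 4 has {E, B, F, C} and column 2 has {E, A}, leaving only D.
Row 1, column 2: row 1 has {E, B, F, A} and column 2 has {E, D, A}, leaving only C.
Row 1 already has {E, B, F, C, A} and column 4 already has {E, B, F}, so row 1, column 4 must be D.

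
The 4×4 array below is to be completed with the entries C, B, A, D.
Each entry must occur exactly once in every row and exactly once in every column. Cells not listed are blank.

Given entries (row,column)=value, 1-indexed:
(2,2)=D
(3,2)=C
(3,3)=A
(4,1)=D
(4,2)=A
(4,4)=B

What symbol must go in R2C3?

B

Row 1, column 2: row 1 has {} and column 2 has {C, A, D}, leaving only B.
Row 3, column 1: row 3 has {C, A} and column 1 has {D}, leaving only B.
Row 3, column 4: row 3 has {C, B, A} and column 4 has {B}, leaving only D.
Row 4, column 3: row 4 has {B, A, D} and column 3 has {A}, leaving only C.
Row 2 already has {D} and column 3 already has {C, A}, so row 2, column 3 must be B.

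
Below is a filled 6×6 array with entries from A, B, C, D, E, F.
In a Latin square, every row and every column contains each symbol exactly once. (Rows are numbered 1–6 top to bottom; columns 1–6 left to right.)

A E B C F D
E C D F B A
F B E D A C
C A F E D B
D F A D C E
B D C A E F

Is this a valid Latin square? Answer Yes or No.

Row 5 contains D twice (at columns 1 and 4), so it is not a permutation.

No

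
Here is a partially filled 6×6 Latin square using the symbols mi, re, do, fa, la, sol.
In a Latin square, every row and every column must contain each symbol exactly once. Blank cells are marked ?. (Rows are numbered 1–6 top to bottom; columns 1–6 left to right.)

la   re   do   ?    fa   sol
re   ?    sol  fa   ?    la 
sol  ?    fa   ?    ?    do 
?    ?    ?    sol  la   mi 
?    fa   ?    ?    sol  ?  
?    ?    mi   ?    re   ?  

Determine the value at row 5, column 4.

do

Row 1, column 4: row 1 has {re, do, fa, la, sol} and column 4 has {fa, sol}, leaving only mi.
Row 3, column 5: row 3 has {do, fa, sol} and column 5 has {re, fa, la, sol}, leaving only mi.
Row 2, column 5: row 2 has {re, fa, la, sol} and column 5 has {mi, re, fa, la, sol}, leaving only do.
Row 2, column 2: row 2 has {re, do, fa, la, sol} and column 2 has {re, fa}, leaving only mi.
Row 3, column 2: row 3 has {mi, do, fa, sol} and column 2 has {mi, re, fa}, leaving only la.
Row 3, column 4: row 3 has {mi, do, fa, la, sol} and column 4 has {mi, fa, sol}, leaving only re.
Row 4, column 2: row 4 has {mi, la, sol} and column 2 has {mi, re, fa, la}, leaving only do.
Row 4, column 1: row 4 has {mi, do, la, sol} and column 1 has {re, la, sol}, leaving only fa.
Row 4, column 3: row 4 has {mi, do, fa, la, sol} and column 3 has {mi, do, fa, sol}, leaving only re.
Row 5, column 3: row 5 has {fa, sol} and column 3 has {mi, re, do, fa, sol}, leaving only la.
Row 5 already has {fa, la, sol} and column 4 already has {mi, re, fa, sol}, so row 5, column 4 must be do.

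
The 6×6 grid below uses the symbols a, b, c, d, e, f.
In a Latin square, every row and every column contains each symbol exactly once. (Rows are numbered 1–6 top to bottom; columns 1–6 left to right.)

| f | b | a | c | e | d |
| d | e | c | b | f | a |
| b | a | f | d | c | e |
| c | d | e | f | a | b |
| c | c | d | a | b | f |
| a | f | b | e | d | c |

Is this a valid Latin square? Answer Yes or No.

No

Column 1 contains c twice (at rows 4 and 5), so it is not a permutation.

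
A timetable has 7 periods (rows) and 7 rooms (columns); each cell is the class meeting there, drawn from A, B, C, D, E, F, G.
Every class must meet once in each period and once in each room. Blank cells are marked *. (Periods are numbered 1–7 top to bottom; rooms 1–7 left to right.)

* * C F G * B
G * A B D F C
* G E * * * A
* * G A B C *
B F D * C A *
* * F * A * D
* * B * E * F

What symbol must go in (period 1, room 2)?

Period 2, room 2: period 2 has {A, B, C, D, F, G} and room 2 has {F, G}, leaving only E.
Period 3, room 5: period 3 has {A, E, G} and room 5 has {A, B, C, D, E, G}, leaving only F.
Period 4, room 2: period 4 has {A, B, C, G} and room 2 has {E, F, G}, leaving only D.
Period 1 already has {B, C, F, G} and room 2 already has {D, E, F, G}, so period 1, room 2 must be A.

A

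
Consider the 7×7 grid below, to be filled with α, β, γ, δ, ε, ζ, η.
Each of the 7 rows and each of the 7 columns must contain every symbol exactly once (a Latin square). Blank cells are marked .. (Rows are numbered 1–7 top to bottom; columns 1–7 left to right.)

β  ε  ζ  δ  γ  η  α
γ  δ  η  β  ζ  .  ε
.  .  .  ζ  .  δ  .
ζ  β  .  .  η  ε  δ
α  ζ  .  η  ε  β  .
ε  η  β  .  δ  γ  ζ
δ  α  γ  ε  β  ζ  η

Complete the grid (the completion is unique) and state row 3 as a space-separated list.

Row 3, column 1: row 3 has {δ, ζ} and column 1 has {α, β, γ, δ, ε, ζ}, leaving only η.
Row 3, column 2: row 3 has {δ, ζ, η} and column 2 has {α, β, δ, ε, ζ, η}, leaving only γ.
Row 3, column 5: row 3 has {γ, δ, ζ, η} and column 5 has {β, γ, δ, ε, ζ, η}, leaving only α.
Row 3, column 3: row 3 has {α, γ, δ, ζ, η} and column 3 has {β, γ, ζ, η}, leaving only ε.
Row 3, column 7: row 3 has {α, γ, δ, ε, ζ, η} and column 7 has {α, δ, ε, ζ, η}, leaving only β.
So row 3 reads: η γ ε ζ α δ β.

η γ ε ζ α δ β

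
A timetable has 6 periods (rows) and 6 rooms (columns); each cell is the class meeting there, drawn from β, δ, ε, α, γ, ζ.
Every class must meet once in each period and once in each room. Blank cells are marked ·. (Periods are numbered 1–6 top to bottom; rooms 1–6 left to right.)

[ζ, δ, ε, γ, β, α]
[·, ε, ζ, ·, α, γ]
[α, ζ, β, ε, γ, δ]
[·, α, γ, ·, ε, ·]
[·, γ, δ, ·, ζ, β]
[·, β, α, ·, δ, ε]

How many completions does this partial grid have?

2

Period 2, room 1: eliminating its period and room leaves {β, δ}.
Period 2, room 4: eliminating its period and room leaves {β, δ}.
Period 4, room 1: eliminating its period and room leaves {β, δ}.
Period 4, room 4: eliminating its period and room leaves {β, δ, ζ}.
Period 4, room 6: eliminating its period and room leaves {ζ}.
Period 5, room 1: eliminating its period and room leaves {ε}.
Period 5, room 4: eliminating its period and room leaves {α}.
Period 6, room 1: eliminating its period and room leaves {γ}.
Period 6, room 4: eliminating its period and room leaves {ζ}.
Enumerating the assignments across these blanks that avoid any period or room repeat gives 2 completions.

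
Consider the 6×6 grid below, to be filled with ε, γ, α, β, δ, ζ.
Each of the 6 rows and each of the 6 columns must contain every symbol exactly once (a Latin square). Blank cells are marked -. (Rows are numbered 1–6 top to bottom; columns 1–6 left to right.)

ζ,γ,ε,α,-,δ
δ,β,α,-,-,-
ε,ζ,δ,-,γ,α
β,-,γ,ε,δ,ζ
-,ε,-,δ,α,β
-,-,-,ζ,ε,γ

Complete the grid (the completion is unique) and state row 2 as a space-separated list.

Row 2, column 4: row 2 has {α, β, δ} and column 4 has {ε, α, δ, ζ}, leaving only γ.
Row 2, column 5: row 2 has {γ, α, β, δ} and column 5 has {ε, γ, α, δ}, leaving only ζ.
Row 2, column 6: row 2 has {γ, α, β, δ, ζ} and column 6 has {γ, α, β, δ, ζ}, leaving only ε.
So row 2 reads: δ β α γ ζ ε.

δ β α γ ζ ε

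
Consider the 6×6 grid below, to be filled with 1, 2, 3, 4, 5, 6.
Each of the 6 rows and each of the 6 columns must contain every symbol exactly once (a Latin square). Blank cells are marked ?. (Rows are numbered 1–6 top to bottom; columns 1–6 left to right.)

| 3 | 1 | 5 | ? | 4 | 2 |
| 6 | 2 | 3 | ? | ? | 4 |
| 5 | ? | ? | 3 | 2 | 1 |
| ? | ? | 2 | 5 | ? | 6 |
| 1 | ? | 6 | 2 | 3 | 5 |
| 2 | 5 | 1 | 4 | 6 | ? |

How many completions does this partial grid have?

Row 1, column 4: eliminating its row and column leaves {6}.
Row 2, column 4: eliminating its row and column leaves {1}.
Row 2, column 5: eliminating its row and column leaves {1, 5}.
Row 3, column 2: eliminating its row and column leaves {4, 6}.
Row 3, column 3: eliminating its row and column leaves {4}.
Row 4, column 1: eliminating its row and column leaves {4}.
Row 4, column 2: eliminating its row and column leaves {3, 4}.
Row 4, column 5: eliminating its row and column leaves {1}.
Row 5, column 2: eliminating its row and column leaves {4}.
Row 6, column 6: eliminating its row and column leaves {3}.
Only one assignment across all blanks avoids any row or column repeat, giving 1 completion.

1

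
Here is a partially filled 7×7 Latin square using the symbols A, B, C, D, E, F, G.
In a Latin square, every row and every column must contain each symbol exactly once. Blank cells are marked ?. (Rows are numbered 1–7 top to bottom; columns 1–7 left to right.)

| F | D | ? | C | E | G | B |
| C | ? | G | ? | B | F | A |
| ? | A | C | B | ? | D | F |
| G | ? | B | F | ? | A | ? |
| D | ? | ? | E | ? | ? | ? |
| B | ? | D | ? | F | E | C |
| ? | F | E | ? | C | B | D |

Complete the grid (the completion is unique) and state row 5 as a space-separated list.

D B F E A C G

Row 5, column 6: row 5 has {D, E} and column 6 has {A, B, D, E, F, G}, leaving only C.
Row 5, column 7: row 5 has {C, D, E} and column 7 has {A, B, C, D, F}, leaving only G.
Row 5, column 2: row 5 has {C, D, E, G} and column 2 has {A, D, F}, leaving only B.
Row 5, column 5: row 5 has {B, C, D, E, G} and column 5 has {B, C, E, F}, leaving only A.
Row 5, column 3: row 5 has {A, B, C, D, E, G} and column 3 has {B, C, D, E, G}, leaving only F.
So row 5 reads: D B F E A C G.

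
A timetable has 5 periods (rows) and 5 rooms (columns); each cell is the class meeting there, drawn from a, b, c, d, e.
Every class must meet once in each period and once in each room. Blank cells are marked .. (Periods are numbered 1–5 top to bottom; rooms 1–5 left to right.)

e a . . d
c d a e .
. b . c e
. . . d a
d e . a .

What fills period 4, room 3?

e

Period 1, room 4: period 1 has {a, d, e} and room 4 has {a, c, d, e}, leaving only b.
Period 1, room 3: period 1 has {a, b, d, e} and room 3 has {a}, leaving only c.
Period 2, room 5: period 2 has {a, c, d, e} and room 5 has {a, d, e}, leaving only b.
Period 3, room 1: period 3 has {b, c, e} and room 1 has {c, d, e}, leaving only a.
Period 3, room 3: period 3 has {a, b, c, e} and room 3 has {a, c}, leaving only d.
Period 4, room 1: period 4 has {a, d} and room 1 has {a, c, d, e}, leaving only b.
Period 4 already has {a, b, d} and room 3 already has {a, c, d}, so period 4, room 3 must be e.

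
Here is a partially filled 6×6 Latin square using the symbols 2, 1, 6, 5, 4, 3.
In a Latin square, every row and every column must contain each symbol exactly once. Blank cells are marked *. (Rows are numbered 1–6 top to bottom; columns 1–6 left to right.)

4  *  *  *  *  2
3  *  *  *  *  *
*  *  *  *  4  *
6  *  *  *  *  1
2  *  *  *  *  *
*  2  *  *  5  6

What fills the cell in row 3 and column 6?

Row 6, column 1: row 6 has {2, 6, 5} and column 1 has {2, 6, 4, 3}, leaving only 1.
Row 3, column 1: row 3 has {4} and column 1 has {2, 1, 6, 4, 3}, leaving only 5.
Row 3 already has {5, 4} and column 6 already has {2, 1, 6}, so row 3, column 6 must be 3.

3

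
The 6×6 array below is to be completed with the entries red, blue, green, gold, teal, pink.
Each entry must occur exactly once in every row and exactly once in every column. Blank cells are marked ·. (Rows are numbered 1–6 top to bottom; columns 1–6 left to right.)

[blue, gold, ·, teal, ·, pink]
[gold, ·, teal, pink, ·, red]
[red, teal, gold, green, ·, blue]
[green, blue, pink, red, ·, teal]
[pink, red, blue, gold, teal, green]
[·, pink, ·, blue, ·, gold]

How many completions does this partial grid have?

Row 1, column 3: eliminating its row and column leaves {red, green}.
Row 1, column 5: eliminating its row and column leaves {red, green}.
Row 2, column 2: eliminating its row and column leaves {green}.
Row 2, column 5: eliminating its row and column leaves {blue, green}.
Row 3, column 5: eliminating its row and column leaves {pink}.
Row 4, column 5: eliminating its row and column leaves {gold}.
Row 6, column 1: eliminating its row and column leaves {teal}.
Row 6, column 3: eliminating its row and column leaves {red, green}.
Row 6, column 5: eliminating its row and column leaves {red, green}.
Enumerating the assignments across these blanks that avoid any row or column repeat gives 2 completions.

2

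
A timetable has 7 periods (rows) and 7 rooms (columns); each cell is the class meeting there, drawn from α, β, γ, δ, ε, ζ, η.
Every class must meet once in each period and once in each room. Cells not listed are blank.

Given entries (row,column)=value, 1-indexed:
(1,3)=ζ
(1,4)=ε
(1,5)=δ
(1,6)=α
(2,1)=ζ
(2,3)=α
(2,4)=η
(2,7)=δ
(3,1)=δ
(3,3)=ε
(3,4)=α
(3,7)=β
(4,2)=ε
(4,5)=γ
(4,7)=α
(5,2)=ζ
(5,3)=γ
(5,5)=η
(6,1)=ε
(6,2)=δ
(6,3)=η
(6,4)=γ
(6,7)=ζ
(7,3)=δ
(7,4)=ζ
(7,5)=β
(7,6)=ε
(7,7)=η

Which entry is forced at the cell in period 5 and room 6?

δ

Period 1, room 7: period 1 has {α, δ, ε, ζ} and room 7 has {α, β, δ, ζ, η}, leaving only γ.
Period 2, room 5: period 2 has {α, δ, ζ, η} and room 5 has {β, γ, δ, η}, leaving only ε.
Period 3, room 5: period 3 has {α, β, δ, ε} and room 5 has {β, γ, δ, ε, η}, leaving only ζ.
Period 4, room 3: period 4 has {α, γ, ε} and room 3 has {α, γ, δ, ε, ζ, η}, leaving only β.
Period 4, room 1: period 4 has {α, β, γ, ε} and room 1 has {δ, ε, ζ}, leaving only η.
Period 1, room 1: period 1 has {α, γ, δ, ε, ζ} and room 1 has {δ, ε, ζ, η}, leaving only β.
Period 1, room 2: period 1 has {α, β, γ, δ, ε, ζ} and room 2 has {δ, ε, ζ}, leaving only η.
Period 3, room 2: period 3 has {α, β, δ, ε, ζ} and room 2 has {δ, ε, ζ, η}, leaving only γ.
Period 2, room 2: period 2 has {α, δ, ε, ζ, η} and room 2 has {γ, δ, ε, ζ, η}, leaving only β.
Period 2, room 6: period 2 has {α, β, δ, ε, ζ, η} and room 6 has {α, ε}, leaving only γ.
Period 3, room 6: period 3 has {α, β, γ, δ, ε, ζ} and room 6 has {α, γ, ε}, leaving only η.
Period 4, room 4: period 4 has {α, β, γ, ε, η} and room 4 has {α, γ, ε, ζ, η}, leaving only δ.
Period 4, room 6: period 4 has {α, β, γ, δ, ε, η} and room 6 has {α, γ, ε, η}, leaving only ζ.
Period 5, room 1: period 5 has {γ, ζ, η} and room 1 has {β, δ, ε, ζ, η}, leaving only α.
Period 5, room 4: period 5 has {α, γ, ζ, η} and room 4 has {α, γ, δ, ε, ζ, η}, leaving only β.
Period 5 already has {α, β, γ, ζ, η} and room 6 already has {α, γ, ε, ζ, η}, so period 5, room 6 must be δ.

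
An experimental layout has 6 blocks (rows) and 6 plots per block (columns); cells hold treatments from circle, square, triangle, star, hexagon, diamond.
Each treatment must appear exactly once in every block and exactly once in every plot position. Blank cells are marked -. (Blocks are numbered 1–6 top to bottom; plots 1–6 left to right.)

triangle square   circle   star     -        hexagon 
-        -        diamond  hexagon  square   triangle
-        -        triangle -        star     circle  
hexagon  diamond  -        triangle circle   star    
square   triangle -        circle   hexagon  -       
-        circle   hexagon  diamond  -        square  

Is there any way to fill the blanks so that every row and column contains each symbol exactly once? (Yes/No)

No block or plot among the givens repeats a symbol, and propagating forced cells runs into no contradiction.
One valid completion exists (for instance, triangle square circle star diamond hexagon / circle star diamond hexagon square triangle / diamond hexagon triangle square star circle / hexagon diamond square triangle circle star / square triangle star circle hexagon diamond / star circle hexagon diamond triangle square).

Yes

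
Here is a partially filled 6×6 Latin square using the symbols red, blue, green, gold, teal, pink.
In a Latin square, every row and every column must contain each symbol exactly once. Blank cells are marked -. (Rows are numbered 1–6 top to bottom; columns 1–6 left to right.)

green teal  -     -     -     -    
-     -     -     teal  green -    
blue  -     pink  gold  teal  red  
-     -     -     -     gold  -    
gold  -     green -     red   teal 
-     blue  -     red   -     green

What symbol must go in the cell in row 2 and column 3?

blue

Row 3, column 2: row 3 has {red, blue, gold, teal, pink} and column 2 has {blue, teal}, leaving only green.
Row 5, column 2: row 5 has {red, green, gold, teal} and column 2 has {blue, green, teal}, leaving only pink.
Row 4, column 2: row 4 has {gold} and column 2 has {blue, green, teal, pink}, leaving only red.
Row 2, column 2: row 2 has {green, teal} and column 2 has {red, blue, green, teal, pink}, leaving only gold.
Row 5, column 4: row 5 has {red, green, gold, teal, pink} and column 4 has {red, gold, teal}, leaving only blue.
Row 1, column 4: row 1 has {green, teal} and column 4 has {red, blue, gold, teal}, leaving only pink.
Row 1, column 5: row 1 has {green, teal, pink} and column 5 has {red, green, gold, teal}, leaving only blue.
Row 1, column 6: row 1 has {blue, green, teal, pink} and column 6 has {red, green, teal}, leaving only gold.
Row 1, column 3: row 1 has {blue, green, gold, teal, pink} and column 3 has {green, pink}, leaving only red.
Row 2 already has {green, gold, teal} and column 3 already has {red, green, pink}, so row 2, column 3 must be blue.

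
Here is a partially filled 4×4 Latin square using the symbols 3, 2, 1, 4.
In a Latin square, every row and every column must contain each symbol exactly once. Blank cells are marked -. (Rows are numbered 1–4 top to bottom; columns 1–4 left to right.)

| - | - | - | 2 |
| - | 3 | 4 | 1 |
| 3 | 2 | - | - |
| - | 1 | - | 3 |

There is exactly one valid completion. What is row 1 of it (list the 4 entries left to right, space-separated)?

Row 1, column 2: row 1 has {2} and column 2 has {3, 2, 1}, leaving only 4.
Row 1, column 1: row 1 has {2, 4} and column 1 has {3}, leaving only 1.
Row 1, column 3: row 1 has {2, 1, 4} and column 3 has {4}, leaving only 3.
So row 1 reads: 1 4 3 2.

1 4 3 2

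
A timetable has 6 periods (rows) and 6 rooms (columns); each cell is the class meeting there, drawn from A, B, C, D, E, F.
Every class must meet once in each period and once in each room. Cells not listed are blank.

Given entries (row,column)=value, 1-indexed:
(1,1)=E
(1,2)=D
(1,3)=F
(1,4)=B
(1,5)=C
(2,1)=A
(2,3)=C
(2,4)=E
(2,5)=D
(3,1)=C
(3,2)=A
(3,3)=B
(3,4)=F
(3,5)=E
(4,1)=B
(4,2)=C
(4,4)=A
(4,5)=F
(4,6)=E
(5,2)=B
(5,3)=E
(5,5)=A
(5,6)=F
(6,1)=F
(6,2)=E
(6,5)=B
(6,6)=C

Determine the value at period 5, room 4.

Period 1, room 6: period 1 has {B, C, D, E, F} and room 6 has {C, E, F}, leaving only A.
Period 2, room 2: period 2 has {A, C, D, E} and room 2 has {A, B, C, D, E}, leaving only F.
Period 2, room 6: period 2 has {A, C, D, E, F} and room 6 has {A, C, E, F}, leaving only B.
Period 3, room 6: period 3 has {A, B, C, E, F} and room 6 has {A, B, C, E, F}, leaving only D.
Period 4, room 3: period 4 has {A, B, C, E, F} and room 3 has {B, C, E, F}, leaving only D.
Period 5, room 1: period 5 has {A, B, E, F} and room 1 has {A, B, C, E, F}, leaving only D.
Period 5 already has {A, B, D, E, F} and room 4 already has {A, B, E, F}, so period 5, room 4 must be C.

C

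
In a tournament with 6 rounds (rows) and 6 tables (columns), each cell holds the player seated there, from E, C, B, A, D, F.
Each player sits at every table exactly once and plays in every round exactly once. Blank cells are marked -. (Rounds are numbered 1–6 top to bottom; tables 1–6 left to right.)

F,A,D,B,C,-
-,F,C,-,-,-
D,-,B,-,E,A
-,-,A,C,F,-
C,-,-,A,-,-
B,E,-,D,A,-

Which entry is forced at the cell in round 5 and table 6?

Round 1, table 6: round 1 has {C, B, A, D, F} and table 6 has {A}, leaving only E.
Round 2, table 4: round 2 has {C, F} and table 4 has {C, B, A, D}, leaving only E.
Round 2, table 1: round 2 has {E, C, F} and table 1 has {C, B, D, F}, leaving only A.
Round 3, table 2: round 3 has {E, B, A, D} and table 2 has {E, A, F}, leaving only C.
Round 3, table 4: round 3 has {E, C, B, A, D} and table 4 has {E, C, B, A, D}, leaving only F.
Round 4, table 1: round 4 has {C, A, F} and table 1 has {C, B, A, D, F}, leaving only E.
Round 6, table 3: round 6 has {E, B, A, D} and table 3 has {C, B, A, D}, leaving only F.
Round 5, table 3: round 5 has {C, A} and table 3 has {C, B, A, D, F}, leaving only E.
Round 6, table 6: round 6 has {E, B, A, D, F} and table 6 has {E, A}, leaving only C.
Round 5, table 6 is narrowed to {B, D, F}.
If it were B, then round 4, table 6 would be left with no valid symbol.
If it were D, then round 4, table 6 would be left with no valid symbol.
So round 5, table 6 must be F.

F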